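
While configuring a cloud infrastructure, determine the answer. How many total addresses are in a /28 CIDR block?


Given: CIDR prefix /28
Host bits = 32 - 28 = 4
Total addresses = 2^4 = 16

16


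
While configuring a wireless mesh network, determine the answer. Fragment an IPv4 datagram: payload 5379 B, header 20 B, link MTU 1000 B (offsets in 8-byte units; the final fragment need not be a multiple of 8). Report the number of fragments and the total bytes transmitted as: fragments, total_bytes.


Max data per non-final fragment = floor((MTU - header)/8)*8 = floor((1000 - 20)/8)*8 = floor(980/8)*8 = 976 B
Final fragment needs no 8-byte alignment: it can carry up to MTU - header = 980 B
Non-final fragments needed = ceil((payload - 980) / 976) = ceil(4399/976) = ceil(4.5072) = 5
Number of fragments = 5 + 1 = 6
Fragment sizes (data): 5 * 976 B + 499 B (last, 499 <= 980 OK)
Total bytes sent = payload + n_frags * header = 5379 + 6*20 = 5379 + 120 = 5499 B

6, 5499


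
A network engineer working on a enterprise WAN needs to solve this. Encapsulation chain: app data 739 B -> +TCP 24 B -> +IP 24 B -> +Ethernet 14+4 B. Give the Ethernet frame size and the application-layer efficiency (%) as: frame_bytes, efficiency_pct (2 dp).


TCP segment = 739 + 24 = 763 B
IP packet = 763 + 24 = 787 B
Ethernet frame = 787 + 14 + 4 = 805 B
Efficiency = app / frame = 739 / 805 = 0.918012 = 91.8012% -> 91.80% (2 dp)

805, 91.80


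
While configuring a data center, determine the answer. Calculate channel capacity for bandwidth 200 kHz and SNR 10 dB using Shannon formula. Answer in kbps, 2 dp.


Given: B = 200 kHz, SNR = 10 dB
SNR linear = 10^(10/10) = 10
1 + SNR = 11
log2(11) = 3.4594316186
C = 200 * 1000 * 3.4594316186 = 691886.3237 bps
C = 691.886324 kbps -> 691.89 kbps (2 dp)

691.89


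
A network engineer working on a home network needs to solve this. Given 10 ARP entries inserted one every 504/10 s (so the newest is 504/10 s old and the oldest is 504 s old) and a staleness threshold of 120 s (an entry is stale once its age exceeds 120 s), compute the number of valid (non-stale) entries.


Ages are k * 504/10 s for k = 1..10 (spacing = 50.4000 s).
Entry k is valid iff k * 504/10 <= 120 iff k <= 10 * 120 / 504 = 2.3810
n_valid = floor(2.3810) = 2
(n_stale = 10 - 2 = 8)

2


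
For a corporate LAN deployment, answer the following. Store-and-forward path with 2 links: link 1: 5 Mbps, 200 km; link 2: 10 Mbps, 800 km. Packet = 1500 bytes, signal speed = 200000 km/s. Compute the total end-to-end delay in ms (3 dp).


Packet = 1500 bytes = 12000 bits. Store-and-forward: sum (t_trans + t_prop) per link.
Link 1: t_trans = 12000/(5*10^6) s = 2.4000 ms; t_prop = 200/200000 s = 1.0000 ms; subtotal = 3.4000 ms
Link 2: t_trans = 12000/(10*10^6) s = 1.2000 ms; t_prop = 800/200000 s = 4.0000 ms; subtotal = 5.2000 ms
End-to-end = 3.4000 + 5.2000 = 8.6000 ms -> 8.600 ms (3 dp)

8.600


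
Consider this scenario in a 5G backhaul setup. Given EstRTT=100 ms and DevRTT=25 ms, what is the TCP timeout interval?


Given: EstRTT = 100 ms, DevRTT = 25 ms
Timeout = EstRTT + 4 * DevRTT
4 * DevRTT = 4 * 25 = 100
Timeout = 100 + 100 = 200 ms

200


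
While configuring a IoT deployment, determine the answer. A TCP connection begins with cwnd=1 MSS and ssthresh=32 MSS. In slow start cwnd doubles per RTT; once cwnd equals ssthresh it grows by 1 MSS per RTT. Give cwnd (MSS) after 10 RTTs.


RTT 0: cwnd = 1 MSS (initial)
RTT 1: cwnd = 2 MSS (slow start, doubled)
RTT 2: cwnd = 4 MSS (slow start, doubled)
RTT 3: cwnd = 8 MSS (slow start, doubled)
RTT 4: cwnd = 16 MSS (slow start, doubled)
RTT 5: cwnd = 32 MSS (slow start, doubled)
RTT 6: cwnd = 33 MSS (congestion avoidance, +1)
RTT 7: cwnd = 34 MSS (congestion avoidance, +1)
RTT 8: cwnd = 35 MSS (congestion avoidance, +1)
RTT 9: cwnd = 36 MSS (congestion avoidance, +1)
RTT 10: cwnd = 37 MSS (congestion avoidance, +1)

37


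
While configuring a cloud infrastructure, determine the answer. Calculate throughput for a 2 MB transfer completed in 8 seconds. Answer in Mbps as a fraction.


Given: file = 2 MB, time = 8 s
File in Mb = 2 * 8 = 16 Mb
Throughput = 16 / 8 Mbps
Throughput = 2 Mbps

2


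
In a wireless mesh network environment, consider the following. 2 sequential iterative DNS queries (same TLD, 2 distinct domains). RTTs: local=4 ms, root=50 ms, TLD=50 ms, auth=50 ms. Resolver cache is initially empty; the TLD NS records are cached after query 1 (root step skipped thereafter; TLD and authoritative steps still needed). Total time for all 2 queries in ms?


Lookup 1 (cold cache): local + root + TLD + auth = 4 + 50 + 50 + 50 = 154 ms
Lookups 2..2 (TLD NS cached -> skip root; new domain -> still ask TLD and auth): local + TLD + auth = 4 + 50 + 50 = 104 ms each
Remaining 1 lookups: 1 * 104 = 104 ms
Total = 154 + 104 = 258 ms

258


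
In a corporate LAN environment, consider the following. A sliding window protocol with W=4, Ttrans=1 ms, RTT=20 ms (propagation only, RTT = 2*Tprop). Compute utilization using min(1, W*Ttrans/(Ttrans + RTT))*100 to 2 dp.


Given: W = 4, Ttrans = 1 ms, RTT = 20 ms (= 2 * Tprop, Tprop = 10 ms)
Cycle time = Ttrans + RTT = 1 + 20 = 21 ms (first packet sent until its ACK returns)
W * Ttrans = 4 * 1 = 4 ms of sending per cycle
W * Ttrans / (Ttrans + RTT) = 4 / 21 = 0.190476
U = min(1, 0.190476) = 0.190476
U% = 19.05%

19.05


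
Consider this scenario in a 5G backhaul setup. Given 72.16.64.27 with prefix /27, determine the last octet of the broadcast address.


Given: IP = 72.16.64.27, prefix = /27
Host bits = 32 - 27 = 5
Network last octet = 27 AND mask = 0
Host part size = 2^5 - 1 = 31
Broadcast last octet = 0 OR 31 = 31

31


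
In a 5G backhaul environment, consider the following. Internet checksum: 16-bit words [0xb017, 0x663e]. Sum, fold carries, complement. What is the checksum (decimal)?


Given words: [0xb017, 0x663e]
Step 1: Sum all words
Raw sum = 45079 + 26174 = 71253
Step 2: Fold carry: (5717 + 1) = 5718
One's complement = ~5718 & 0xFFFF = 59817

59817


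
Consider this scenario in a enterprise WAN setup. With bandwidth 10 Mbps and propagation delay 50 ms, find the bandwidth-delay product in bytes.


Given: bandwidth = 10 Mbps, delay = 50 ms
BDP in bits = 10 * 10^6 * 50 / 1000
BDP in bits = 500000
BDP in bytes = 500000 / 8 = 62500

62500


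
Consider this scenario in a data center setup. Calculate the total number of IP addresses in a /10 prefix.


Given: CIDR prefix /10
Host bits = 32 - 10 = 22
Total addresses = 2^22 = 4194304

4194304


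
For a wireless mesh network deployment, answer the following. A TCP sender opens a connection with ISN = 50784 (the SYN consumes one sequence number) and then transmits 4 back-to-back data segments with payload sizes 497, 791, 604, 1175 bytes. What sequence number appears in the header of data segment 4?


The SYN occupies sequence number ISN = 50784, so the first data byte is ISN + 1 = 50785.
SEQ of data segment i = (ISN + 1) + sum of payload sizes of segments 1..i-1.
Segment 1: SEQ = 50785, payload = 497 bytes
Segment 2: SEQ = 51282, payload = 791 bytes
Segment 3: SEQ = 52073, payload = 604 bytes
Segment 4: SEQ = 52677, payload = 1175 bytes
SEQ of segment 4 = 50785 + 497 + 791 + 604 = 52677

52677


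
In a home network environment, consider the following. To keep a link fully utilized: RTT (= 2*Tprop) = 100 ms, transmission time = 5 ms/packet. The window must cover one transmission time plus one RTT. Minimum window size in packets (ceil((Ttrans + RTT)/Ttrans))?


Given: Ttrans = 5 ms, RTT = 100 ms (= 2 * Tprop, Tprop = 50 ms)
Time until first ACK returns = Ttrans + RTT = 5 + 100 = 105 ms
Need W * Ttrans >= Ttrans + RTT  ->  W >= (Ttrans + RTT) / Ttrans
(Ttrans + RTT) / Ttrans = 105 / 5 = 21
W_min = ceil(21) = 21

21


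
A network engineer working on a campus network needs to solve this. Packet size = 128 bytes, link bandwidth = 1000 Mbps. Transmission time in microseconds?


Given: packet = 128 bytes, bandwidth = 1000 Mbps
Packet in bits = 128 * 8 = 1024 bits
Bandwidth = 1000 * 10^6 = 1000000000 bps
Time = 1024 / 1000000000 seconds
Time in us = 1024 * 10^6 / 1000000000 = 1.024

1.024


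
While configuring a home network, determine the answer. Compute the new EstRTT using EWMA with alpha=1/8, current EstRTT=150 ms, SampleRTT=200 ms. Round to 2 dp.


Given: EstRTT = 150 ms, SampleRTT = 200 ms, alpha = 1/8
New EstRTT = (1 - alpha) * EstRTT + alpha * SampleRTT
(7/8) * 150 = 131.25
(1/8) * 200 = 25
New EstRTT = 131.25 + 25 = 156.25 ms -> 156.25 ms (2 dp)

156.25


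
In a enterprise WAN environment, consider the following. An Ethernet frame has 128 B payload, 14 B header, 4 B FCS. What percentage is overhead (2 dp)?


Given: payload = 128 B, header = 14 B, trailer = 4 B
Overhead bytes = header + trailer = 14 + 4 = 18
Total frame = payload + overhead = 128 + 18 = 146
Overhead % = 18 / 146 * 100 = 12.3288% -> 12.33% (2 dp)

12.33


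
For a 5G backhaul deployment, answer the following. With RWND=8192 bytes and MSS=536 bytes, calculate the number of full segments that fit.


Given: RWND = 8192 bytes, MSS = 536 bytes
Full segments = floor(RWND / MSS)
Full segments = floor(8192 / 536)
Full segments = floor(15.2836) = 15

15


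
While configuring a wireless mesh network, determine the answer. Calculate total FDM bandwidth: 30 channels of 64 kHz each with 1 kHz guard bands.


Given: 30 channels, 64 kHz each, guard = 1 kHz
Channel bandwidth = 30 * 64 = 1920 kHz
Guard bands = 29 gaps * 1 kHz = 29 kHz
Total = 1920 + 29 = 1949 kHz

1949


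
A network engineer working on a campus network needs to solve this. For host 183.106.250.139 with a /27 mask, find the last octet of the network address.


Given: IP = 183.106.250.139, prefix = /27
Subnet mask = 255.255.255.224
Last octet of IP: 139
Last octet of mask: 224
Network last octet = 139 AND 224 = 128

128


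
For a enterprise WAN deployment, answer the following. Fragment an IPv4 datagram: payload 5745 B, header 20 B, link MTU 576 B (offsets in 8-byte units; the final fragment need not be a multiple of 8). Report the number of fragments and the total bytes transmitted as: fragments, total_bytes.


Max data per non-final fragment = floor((MTU - header)/8)*8 = floor((576 - 20)/8)*8 = floor(556/8)*8 = 552 B
Final fragment needs no 8-byte alignment: it can carry up to MTU - header = 556 B
Non-final fragments needed = ceil((payload - 556) / 552) = ceil(5189/552) = ceil(9.4004) = 10
Number of fragments = 10 + 1 = 11
Fragment sizes (data): 10 * 552 B + 225 B (last, 225 <= 556 OK)
Total bytes sent = payload + n_frags * header = 5745 + 11*20 = 5745 + 220 = 5965 B

11, 5965


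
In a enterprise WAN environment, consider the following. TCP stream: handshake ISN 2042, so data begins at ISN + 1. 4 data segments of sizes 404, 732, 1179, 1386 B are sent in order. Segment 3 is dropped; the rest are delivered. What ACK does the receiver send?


SYN uses sequence number 2042; first data byte = ISN + 1 = 2043.
Segment 1: SEQ = 2043, len = 404 B, covers [2043, 2446]
Segment 2: SEQ = 2447, len = 732 B, covers [2447, 3178]
Segment 3: SEQ = 3179, len = 1179 B, covers [3179, 4357] [LOST]
Segment 4: SEQ = 4358, len = 1386 B, covers [4358, 5743]
In-order data received: bytes [2043, 3178] (segments 1..2).
Segment 3 missing -> gap begins at byte 3179; later segments buffered out of order.
Cumulative ACK = next expected in-order byte = 2043 + 404 + 732 = 3179

3179


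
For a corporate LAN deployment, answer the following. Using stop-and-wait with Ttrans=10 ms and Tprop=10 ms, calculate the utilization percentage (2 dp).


Given: Ttrans = 10 ms, Tprop = 10 ms
RTT = 2 * Tprop = 2 * 10 = 20 ms
U = Ttrans / (Ttrans + RTT)
U = 10 / (10 + 20)
U = 10 / 30 = 0.333333
U% = 33.33%

33.33


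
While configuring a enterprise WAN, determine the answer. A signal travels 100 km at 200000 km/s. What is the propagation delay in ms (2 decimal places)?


Given: distance = 100 km, speed = 200000 km/s
Delay = distance / speed = 100 / 200000 seconds
Delay in ms = 100 * 1000 / 200000
Delay = 0.5000 ms
Rounded to 2 dp = 0.50 ms

0.50


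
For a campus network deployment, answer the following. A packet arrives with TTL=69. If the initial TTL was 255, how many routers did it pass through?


Given: initial TTL = 255, received TTL = 69
Hops = initial TTL - received TTL
Hops = 255 - 69 = 186

186


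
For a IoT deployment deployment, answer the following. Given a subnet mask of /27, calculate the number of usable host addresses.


Given: subnet mask /27
Host bits = 32 - 27 = 5
Total addresses = 2^5 = 32
Usable hosts = 32 - 2 (network + broadcast) = 30

30


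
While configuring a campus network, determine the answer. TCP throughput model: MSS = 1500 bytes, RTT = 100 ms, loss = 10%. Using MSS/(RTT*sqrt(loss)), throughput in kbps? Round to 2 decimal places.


Given: MSS = 1500 bytes, RTT = 100 ms, loss = 10%
RTT in seconds = 100 / 1000 = 0.1
Loss rate = 10% = 0.1
sqrt(loss) = sqrt(0.1) = 0.316227766017
Throughput (bytes/s) = 1500 / (0.1 * 0.316227766017) = 47434.1649
Throughput (kbps) = 47434.1649 * 8 / 1000 = 379.473319 -> 379.47 kbps (2 dp)

379.47


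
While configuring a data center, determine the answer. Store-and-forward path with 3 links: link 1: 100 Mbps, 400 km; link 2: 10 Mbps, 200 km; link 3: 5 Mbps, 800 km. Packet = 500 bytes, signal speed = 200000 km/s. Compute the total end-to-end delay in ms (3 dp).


Packet = 500 bytes = 4000 bits. Store-and-forward: sum (t_trans + t_prop) per link.
Link 1: t_trans = 4000/(100*10^6) s = 0.0400 ms; t_prop = 400/200000 s = 2.0000 ms; subtotal = 2.0400 ms
Link 2: t_trans = 4000/(10*10^6) s = 0.4000 ms; t_prop = 200/200000 s = 1.0000 ms; subtotal = 1.4000 ms
Link 3: t_trans = 4000/(5*10^6) s = 0.8000 ms; t_prop = 800/200000 s = 4.0000 ms; subtotal = 4.8000 ms
End-to-end = 2.0400 + 1.4000 + 4.8000 = 8.2400 ms -> 8.240 ms (3 dp)

8.240


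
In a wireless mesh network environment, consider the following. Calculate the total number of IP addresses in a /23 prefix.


Given: CIDR prefix /23
Host bits = 32 - 23 = 9
Total addresses = 2^9 = 512

512


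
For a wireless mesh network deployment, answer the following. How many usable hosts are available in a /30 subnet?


Given: subnet mask /30
Host bits = 32 - 30 = 2
Total addresses = 2^2 = 4
Usable hosts = 4 - 2 (network + broadcast) = 2

2


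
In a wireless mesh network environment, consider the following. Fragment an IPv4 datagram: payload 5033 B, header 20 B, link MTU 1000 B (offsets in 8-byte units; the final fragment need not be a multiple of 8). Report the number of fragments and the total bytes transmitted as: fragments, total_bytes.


Max data per non-final fragment = floor((MTU - header)/8)*8 = floor((1000 - 20)/8)*8 = floor(980/8)*8 = 976 B
Final fragment needs no 8-byte alignment: it can carry up to MTU - header = 980 B
Non-final fragments needed = ceil((payload - 980) / 976) = ceil(4053/976) = ceil(4.1527) = 5
Number of fragments = 5 + 1 = 6
Fragment sizes (data): 5 * 976 B + 153 B (last, 153 <= 980 OK)
Total bytes sent = payload + n_frags * header = 5033 + 6*20 = 5033 + 120 = 5153 B

6, 5153


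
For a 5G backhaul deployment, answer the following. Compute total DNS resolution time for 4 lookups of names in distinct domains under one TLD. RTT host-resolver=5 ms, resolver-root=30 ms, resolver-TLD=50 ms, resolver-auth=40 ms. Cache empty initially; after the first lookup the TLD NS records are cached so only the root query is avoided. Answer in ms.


Lookup 1 (cold cache): local + root + TLD + auth = 5 + 30 + 50 + 40 = 125 ms
Lookups 2..4 (TLD NS cached -> skip root; new domain -> still ask TLD and auth): local + TLD + auth = 5 + 50 + 40 = 95 ms each
Remaining 3 lookups: 3 * 95 = 285 ms
Total = 125 + 285 = 410 ms

410


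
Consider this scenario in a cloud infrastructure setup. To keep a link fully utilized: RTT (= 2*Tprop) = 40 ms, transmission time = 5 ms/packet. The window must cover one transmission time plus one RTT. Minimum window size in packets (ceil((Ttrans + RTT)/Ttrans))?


Given: Ttrans = 5 ms, RTT = 40 ms (= 2 * Tprop, Tprop = 20 ms)
Time until first ACK returns = Ttrans + RTT = 5 + 40 = 45 ms
Need W * Ttrans >= Ttrans + RTT  ->  W >= (Ttrans + RTT) / Ttrans
(Ttrans + RTT) / Ttrans = 45 / 5 = 9
W_min = ceil(9) = 9

9


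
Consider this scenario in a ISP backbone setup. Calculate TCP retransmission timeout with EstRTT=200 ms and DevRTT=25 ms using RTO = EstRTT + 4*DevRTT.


Given: EstRTT = 200 ms, DevRTT = 25 ms
Timeout = EstRTT + 4 * DevRTT
4 * DevRTT = 4 * 25 = 100
Timeout = 200 + 100 = 300 ms

300


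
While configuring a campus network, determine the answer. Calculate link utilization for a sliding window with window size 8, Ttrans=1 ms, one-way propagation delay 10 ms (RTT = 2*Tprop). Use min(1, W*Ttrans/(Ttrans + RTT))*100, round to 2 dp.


Given: W = 8, Ttrans = 1 ms, RTT = 20 ms (= 2 * Tprop, Tprop = 10 ms)
Cycle time = Ttrans + RTT = 1 + 20 = 21 ms (first packet sent until its ACK returns)
W * Ttrans = 8 * 1 = 8 ms of sending per cycle
W * Ttrans / (Ttrans + RTT) = 8 / 21 = 0.380952
U = min(1, 0.380952) = 0.380952
U% = 38.10%

38.10


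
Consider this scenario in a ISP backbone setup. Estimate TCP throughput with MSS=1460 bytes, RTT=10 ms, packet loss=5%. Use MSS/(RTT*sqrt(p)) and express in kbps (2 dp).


Given: MSS = 1460 bytes, RTT = 10 ms, loss = 5%
RTT in seconds = 10 / 1000 = 0.01
Loss rate = 5% = 0.05
sqrt(loss) = sqrt(0.05) = 0.223606797750
Throughput (bytes/s) = 1460 / (0.01 * 0.223606797750) = 652931.8494
Throughput (kbps) = 652931.8494 * 8 / 1000 = 5223.454795 -> 5223.45 kbps (2 dp)

5223.45


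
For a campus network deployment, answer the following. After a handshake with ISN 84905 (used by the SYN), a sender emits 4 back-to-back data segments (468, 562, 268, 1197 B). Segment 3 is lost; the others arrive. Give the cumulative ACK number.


SYN uses sequence number 84905; first data byte = ISN + 1 = 84906.
Segment 1: SEQ = 84906, len = 468 B, covers [84906, 85373]
Segment 2: SEQ = 85374, len = 562 B, covers [85374, 85935]
Segment 3: SEQ = 85936, len = 268 B, covers [85936, 86203] [LOST]
Segment 4: SEQ = 86204, len = 1197 B, covers [86204, 87400]
In-order data received: bytes [84906, 85935] (segments 1..2).
Segment 3 missing -> gap begins at byte 85936; later segments buffered out of order.
Cumulative ACK = next expected in-order byte = 84906 + 468 + 562 = 85936

85936


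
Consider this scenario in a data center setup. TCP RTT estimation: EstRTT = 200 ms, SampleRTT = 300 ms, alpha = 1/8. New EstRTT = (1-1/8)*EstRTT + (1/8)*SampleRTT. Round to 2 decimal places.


Given: EstRTT = 200 ms, SampleRTT = 300 ms, alpha = 1/8
New EstRTT = (1 - alpha) * EstRTT + alpha * SampleRTT
(7/8) * 200 = 175
(1/8) * 300 = 37.5
New EstRTT = 175 + 37.5 = 212.5 ms -> 212.50 ms (2 dp)

212.50


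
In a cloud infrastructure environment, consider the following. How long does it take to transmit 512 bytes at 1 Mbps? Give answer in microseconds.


Given: packet = 512 bytes, bandwidth = 1 Mbps
Packet in bits = 512 * 8 = 4096 bits
Bandwidth = 1 * 10^6 = 1000000 bps
Time = 4096 / 1000000 seconds
Time in us = 4096 * 10^6 / 1000000 = 4096

4096


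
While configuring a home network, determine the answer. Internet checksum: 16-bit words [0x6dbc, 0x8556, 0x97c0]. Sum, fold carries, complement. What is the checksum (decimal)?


Given words: [0x6dbc, 0x8556, 0x97c0]
Step 1: Sum all words
Raw sum = 28092 + 34134 + 38848 = 101074
Step 2: Fold carry: (35538 + 1) = 35539
One's complement = ~35539 & 0xFFFF = 29996

29996


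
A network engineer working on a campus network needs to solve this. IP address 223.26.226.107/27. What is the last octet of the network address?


Given: IP = 223.26.226.107, prefix = /27
Subnet mask = 255.255.255.224
Last octet of IP: 107
Last octet of mask: 224
Network last octet = 107 AND 224 = 96

96


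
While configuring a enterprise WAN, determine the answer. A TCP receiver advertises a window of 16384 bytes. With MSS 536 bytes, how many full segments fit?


Given: RWND = 16384 bytes, MSS = 536 bytes
Full segments = floor(RWND / MSS)
Full segments = floor(16384 / 536)
Full segments = floor(30.5672) = 30

30


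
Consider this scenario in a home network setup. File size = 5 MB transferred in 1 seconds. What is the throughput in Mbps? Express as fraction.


Given: file = 5 MB, time = 1 s
File in Mb = 5 * 8 = 40 Mb
Throughput = 40 / 1 Mbps
Throughput = 40 Mbps

40


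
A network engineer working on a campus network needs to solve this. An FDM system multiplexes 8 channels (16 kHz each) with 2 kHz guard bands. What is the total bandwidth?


Given: 8 channels, 16 kHz each, guard = 2 kHz
Channel bandwidth = 8 * 16 = 128 kHz
Guard bands = 7 gaps * 2 kHz = 14 kHz
Total = 128 + 14 = 142 kHz

142


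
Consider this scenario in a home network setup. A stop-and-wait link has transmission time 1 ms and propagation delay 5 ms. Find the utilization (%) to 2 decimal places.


Given: Ttrans = 1 ms, Tprop = 5 ms
RTT = 2 * Tprop = 2 * 5 = 10 ms
U = Ttrans / (Ttrans + RTT)
U = 1 / (1 + 10)
U = 1 / 11 = 0.090909
U% = 9.09%

9.09


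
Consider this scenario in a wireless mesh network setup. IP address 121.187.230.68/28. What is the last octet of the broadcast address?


Given: IP = 121.187.230.68, prefix = /28
Host bits = 32 - 28 = 4
Network last octet = 68 AND mask = 64
Host part size = 2^4 - 1 = 15
Broadcast last octet = 64 OR 15 = 79

79


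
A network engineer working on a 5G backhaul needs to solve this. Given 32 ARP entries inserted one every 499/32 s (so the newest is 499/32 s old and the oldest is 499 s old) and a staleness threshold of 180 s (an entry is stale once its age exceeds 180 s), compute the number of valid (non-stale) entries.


Ages are k * 499/32 s for k = 1..32 (spacing = 15.5938 s).
Entry k is valid iff k * 499/32 <= 180 iff k <= 32 * 180 / 499 = 11.5431
n_valid = floor(11.5431) = 11
(n_stale = 32 - 11 = 21)

11


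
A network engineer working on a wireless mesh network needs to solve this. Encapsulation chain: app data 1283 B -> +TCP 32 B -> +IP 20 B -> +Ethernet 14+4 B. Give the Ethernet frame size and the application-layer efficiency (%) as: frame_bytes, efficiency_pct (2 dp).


TCP segment = 1283 + 32 = 1315 B
IP packet = 1315 + 20 = 1335 B
Ethernet frame = 1335 + 14 + 4 = 1353 B
Efficiency = app / frame = 1283 / 1353 = 0.948263 = 94.8263% -> 94.83% (2 dp)

1353, 94.83


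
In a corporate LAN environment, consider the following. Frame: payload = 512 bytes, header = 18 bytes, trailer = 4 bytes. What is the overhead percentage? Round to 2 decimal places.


Given: payload = 512 B, header = 18 B, trailer = 4 B
Overhead bytes = header + trailer = 18 + 4 = 22
Total frame = payload + overhead = 512 + 22 = 534
Overhead % = 22 / 534 * 100 = 4.1199% -> 4.12% (2 dp)

4.12


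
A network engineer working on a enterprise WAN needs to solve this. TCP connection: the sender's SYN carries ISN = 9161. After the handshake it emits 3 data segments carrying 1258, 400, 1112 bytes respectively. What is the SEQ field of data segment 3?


The SYN occupies sequence number ISN = 9161, so the first data byte is ISN + 1 = 9162.
SEQ of data segment i = (ISN + 1) + sum of payload sizes of segments 1..i-1.
Segment 1: SEQ = 9162, payload = 1258 bytes
Segment 2: SEQ = 10420, payload = 400 bytes
Segment 3: SEQ = 10820, payload = 1112 bytes
SEQ of segment 3 = 9162 + 1258 + 400 = 10820

10820


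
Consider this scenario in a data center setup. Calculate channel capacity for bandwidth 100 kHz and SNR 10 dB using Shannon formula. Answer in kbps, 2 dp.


Given: B = 100 kHz, SNR = 10 dB
SNR linear = 10^(10/10) = 10
1 + SNR = 11
log2(11) = 3.4594316186
C = 100 * 1000 * 3.4594316186 = 345943.1619 bps
C = 345.943162 kbps -> 345.94 kbps (2 dp)

345.94


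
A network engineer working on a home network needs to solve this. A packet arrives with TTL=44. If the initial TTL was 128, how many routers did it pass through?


Given: initial TTL = 128, received TTL = 44
Hops = initial TTL - received TTL
Hops = 128 - 44 = 84

84


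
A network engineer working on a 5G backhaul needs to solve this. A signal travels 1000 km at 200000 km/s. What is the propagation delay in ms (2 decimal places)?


Given: distance = 1000 km, speed = 200000 km/s
Delay = distance / speed = 1000 / 200000 seconds
Delay in ms = 1000 * 1000 / 200000
Delay = 5.0000 ms
Rounded to 2 dp = 5.00 ms

5.00


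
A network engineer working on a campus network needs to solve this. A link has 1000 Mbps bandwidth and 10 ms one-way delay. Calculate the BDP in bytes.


Given: bandwidth = 1000 Mbps, delay = 10 ms
BDP in bits = 1000 * 10^6 * 10 / 1000
BDP in bits = 10000000
BDP in bytes = 10000000 / 8 = 1250000

1250000


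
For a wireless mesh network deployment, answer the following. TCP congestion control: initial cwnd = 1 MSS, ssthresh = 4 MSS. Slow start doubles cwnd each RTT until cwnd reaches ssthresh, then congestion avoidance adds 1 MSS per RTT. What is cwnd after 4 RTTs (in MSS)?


RTT 0: cwnd = 1 MSS (initial)
RTT 1: cwnd = 2 MSS (slow start, doubled)
RTT 2: cwnd = 4 MSS (slow start, doubled)
RTT 3: cwnd = 5 MSS (congestion avoidance, +1)
RTT 4: cwnd = 6 MSS (congestion avoidance, +1)

6


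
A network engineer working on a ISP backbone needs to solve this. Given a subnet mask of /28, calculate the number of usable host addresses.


Given: subnet mask /28
Host bits = 32 - 28 = 4
Total addresses = 2^4 = 16
Usable hosts = 16 - 2 (network + broadcast) = 14

14


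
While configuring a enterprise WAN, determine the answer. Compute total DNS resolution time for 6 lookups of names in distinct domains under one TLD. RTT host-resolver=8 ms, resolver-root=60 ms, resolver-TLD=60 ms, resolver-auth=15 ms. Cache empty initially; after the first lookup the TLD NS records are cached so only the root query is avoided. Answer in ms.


Lookup 1 (cold cache): local + root + TLD + auth = 8 + 60 + 60 + 15 = 143 ms
Lookups 2..6 (TLD NS cached -> skip root; new domain -> still ask TLD and auth): local + TLD + auth = 8 + 60 + 15 = 83 ms each
Remaining 5 lookups: 5 * 83 = 415 ms
Total = 143 + 415 = 558 ms

558


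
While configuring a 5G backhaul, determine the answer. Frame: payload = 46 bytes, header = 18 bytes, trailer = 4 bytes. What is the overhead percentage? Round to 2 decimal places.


Given: payload = 46 B, header = 18 B, trailer = 4 B
Overhead bytes = header + trailer = 18 + 4 = 22
Total frame = payload + overhead = 46 + 22 = 68
Overhead % = 22 / 68 * 100 = 32.3529% -> 32.35% (2 dp)

32.35


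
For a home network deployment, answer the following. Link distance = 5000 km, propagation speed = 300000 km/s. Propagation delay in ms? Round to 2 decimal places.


Given: distance = 5000 km, speed = 300000 km/s
Delay = distance / speed = 5000 / 300000 seconds
Delay in ms = 5000 * 1000 / 300000
Delay = 16.6667 ms
Rounded to 2 dp = 16.67 ms

16.67


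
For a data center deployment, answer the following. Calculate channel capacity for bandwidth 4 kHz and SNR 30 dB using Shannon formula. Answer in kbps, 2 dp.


Given: B = 4 kHz, SNR = 30 dB
SNR linear = 10^(30/10) = 1000
1 + SNR = 1001
log2(1001) = 9.9672262588
C = 4 * 1000 * 9.9672262588 = 39868.9050 bps
C = 39.868905 kbps -> 39.87 kbps (2 dp)

39.87


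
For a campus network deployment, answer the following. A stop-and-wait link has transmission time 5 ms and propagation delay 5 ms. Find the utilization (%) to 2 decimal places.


Given: Ttrans = 5 ms, Tprop = 5 ms
RTT = 2 * Tprop = 2 * 5 = 10 ms
U = Ttrans / (Ttrans + RTT)
U = 5 / (5 + 10)
U = 5 / 15 = 0.333333
U% = 33.33%

33.33


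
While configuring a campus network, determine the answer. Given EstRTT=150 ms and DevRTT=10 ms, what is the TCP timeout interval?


Given: EstRTT = 150 ms, DevRTT = 10 ms
Timeout = EstRTT + 4 * DevRTT
4 * DevRTT = 4 * 10 = 40
Timeout = 150 + 40 = 190 ms

190


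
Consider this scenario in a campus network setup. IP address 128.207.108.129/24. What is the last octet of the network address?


Given: IP = 128.207.108.129, prefix = /24
Subnet mask = 255.255.255.0
Last octet of IP: 129
Last octet of mask: 0
Network last octet = 129 AND 0 = 0

0


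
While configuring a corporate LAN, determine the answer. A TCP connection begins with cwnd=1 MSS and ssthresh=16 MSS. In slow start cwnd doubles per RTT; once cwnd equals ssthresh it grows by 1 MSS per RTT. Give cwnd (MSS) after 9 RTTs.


RTT 0: cwnd = 1 MSS (initial)
RTT 1: cwnd = 2 MSS (slow start, doubled)
RTT 2: cwnd = 4 MSS (slow start, doubled)
RTT 3: cwnd = 8 MSS (slow start, doubled)
RTT 4: cwnd = 16 MSS (slow start, doubled)
RTT 5: cwnd = 17 MSS (congestion avoidance, +1)
RTT 6: cwnd = 18 MSS (congestion avoidance, +1)
RTT 7: cwnd = 19 MSS (congestion avoidance, +1)
RTT 8: cwnd = 20 MSS (congestion avoidance, +1)
RTT 9: cwnd = 21 MSS (congestion avoidance, +1)

21


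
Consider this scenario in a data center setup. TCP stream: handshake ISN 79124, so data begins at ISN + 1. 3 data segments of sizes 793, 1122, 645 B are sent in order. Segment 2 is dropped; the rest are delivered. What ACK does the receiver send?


SYN uses sequence number 79124; first data byte = ISN + 1 = 79125.
Segment 1: SEQ = 79125, len = 793 B, covers [79125, 79917]
Segment 2: SEQ = 79918, len = 1122 B, covers [79918, 81039] [LOST]
Segment 3: SEQ = 81040, len = 645 B, covers [81040, 81684]
In-order data received: bytes [79125, 79917] (segments 1..1).
Segment 2 missing -> gap begins at byte 79918; later segments buffered out of order.
Cumulative ACK = next expected in-order byte = 79125 + 793 = 79918

79918


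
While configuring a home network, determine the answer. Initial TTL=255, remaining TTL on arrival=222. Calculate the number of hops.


Given: initial TTL = 255, received TTL = 222
Hops = initial TTL - received TTL
Hops = 255 - 222 = 33

33


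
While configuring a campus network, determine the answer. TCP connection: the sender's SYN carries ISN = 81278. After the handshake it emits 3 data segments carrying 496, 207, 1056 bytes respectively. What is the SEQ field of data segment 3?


The SYN occupies sequence number ISN = 81278, so the first data byte is ISN + 1 = 81279.
SEQ of data segment i = (ISN + 1) + sum of payload sizes of segments 1..i-1.
Segment 1: SEQ = 81279, payload = 496 bytes
Segment 2: SEQ = 81775, payload = 207 bytes
Segment 3: SEQ = 81982, payload = 1056 bytes
SEQ of segment 3 = 81279 + 496 + 207 = 81982

81982


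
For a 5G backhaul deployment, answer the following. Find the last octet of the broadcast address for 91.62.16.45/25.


Given: IP = 91.62.16.45, prefix = /25
Host bits = 32 - 25 = 7
Network last octet = 45 AND mask = 0
Host part size = 2^7 - 1 = 127
Broadcast last octet = 0 OR 127 = 127

127


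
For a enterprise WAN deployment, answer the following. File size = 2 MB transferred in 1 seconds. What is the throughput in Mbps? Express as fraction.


Given: file = 2 MB, time = 1 s
File in Mb = 2 * 8 = 16 Mb
Throughput = 16 / 1 Mbps
Throughput = 16 Mbps

16


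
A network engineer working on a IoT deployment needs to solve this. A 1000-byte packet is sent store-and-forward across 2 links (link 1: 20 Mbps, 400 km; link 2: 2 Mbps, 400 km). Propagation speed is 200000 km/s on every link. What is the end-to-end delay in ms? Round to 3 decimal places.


Packet = 1000 bytes = 8000 bits. Store-and-forward: sum (t_trans + t_prop) per link.
Link 1: t_trans = 8000/(20*10^6) s = 0.4000 ms; t_prop = 400/200000 s = 2.0000 ms; subtotal = 2.4000 ms
Link 2: t_trans = 8000/(2*10^6) s = 4.0000 ms; t_prop = 400/200000 s = 2.0000 ms; subtotal = 6.0000 ms
End-to-end = 2.4000 + 6.0000 = 8.4000 ms -> 8.400 ms (3 dp)

8.400


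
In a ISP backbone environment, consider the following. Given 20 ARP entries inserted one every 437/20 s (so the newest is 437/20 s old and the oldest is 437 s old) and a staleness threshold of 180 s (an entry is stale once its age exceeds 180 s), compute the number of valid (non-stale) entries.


Ages are k * 437/20 s for k = 1..20 (spacing = 21.8500 s).
Entry k is valid iff k * 437/20 <= 180 iff k <= 20 * 180 / 437 = 8.2380
n_valid = floor(8.2380) = 8
(n_stale = 20 - 8 = 12)

8


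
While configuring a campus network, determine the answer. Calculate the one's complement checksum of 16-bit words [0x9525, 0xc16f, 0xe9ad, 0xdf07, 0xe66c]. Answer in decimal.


Given words: [0x9525, 0xc16f, 0xe9ad, 0xdf07, 0xe66c]
Step 1: Sum all words
Raw sum = 38181 + 49519 + 59821 + 57095 + 58988 = 263604
Step 2: Fold carry: (1460 + 4) = 1464
One's complement = ~1464 & 0xFFFF = 64071

64071


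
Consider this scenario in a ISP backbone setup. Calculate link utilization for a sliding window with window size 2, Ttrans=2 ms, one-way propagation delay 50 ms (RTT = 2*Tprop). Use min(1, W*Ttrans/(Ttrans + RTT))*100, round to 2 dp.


Given: W = 2, Ttrans = 2 ms, RTT = 100 ms (= 2 * Tprop, Tprop = 50 ms)
Cycle time = Ttrans + RTT = 2 + 100 = 102 ms (first packet sent until its ACK returns)
W * Ttrans = 2 * 2 = 4 ms of sending per cycle
W * Ttrans / (Ttrans + RTT) = 4 / 102 = 0.039216
U = min(1, 0.039216) = 0.039216
U% = 3.92%

3.92


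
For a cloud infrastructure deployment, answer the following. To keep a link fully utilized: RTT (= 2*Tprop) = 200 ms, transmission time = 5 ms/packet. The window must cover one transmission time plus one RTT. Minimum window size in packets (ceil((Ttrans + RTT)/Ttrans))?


Given: Ttrans = 5 ms, RTT = 200 ms (= 2 * Tprop, Tprop = 100 ms)
Time until first ACK returns = Ttrans + RTT = 5 + 200 = 205 ms
Need W * Ttrans >= Ttrans + RTT  ->  W >= (Ttrans + RTT) / Ttrans
(Ttrans + RTT) / Ttrans = 205 / 5 = 41
W_min = ceil(41) = 41

41


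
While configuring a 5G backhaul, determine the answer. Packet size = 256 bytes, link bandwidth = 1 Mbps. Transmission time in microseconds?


Given: packet = 256 bytes, bandwidth = 1 Mbps
Packet in bits = 256 * 8 = 2048 bits
Bandwidth = 1 * 10^6 = 1000000 bps
Time = 2048 / 1000000 seconds
Time in us = 2048 * 10^6 / 1000000 = 2048

2048


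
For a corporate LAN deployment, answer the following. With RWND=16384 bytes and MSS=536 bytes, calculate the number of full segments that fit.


Given: RWND = 16384 bytes, MSS = 536 bytes
Full segments = floor(RWND / MSS)
Full segments = floor(16384 / 536)
Full segments = floor(30.5672) = 30

30


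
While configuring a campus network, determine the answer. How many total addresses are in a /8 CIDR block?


Given: CIDR prefix /8
Host bits = 32 - 8 = 24
Total addresses = 2^24 = 16777216

16777216


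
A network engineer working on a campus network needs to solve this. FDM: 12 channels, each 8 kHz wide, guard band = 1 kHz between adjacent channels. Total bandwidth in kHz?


Given: 12 channels, 8 kHz each, guard = 1 kHz
Channel bandwidth = 12 * 8 = 96 kHz
Guard bands = 11 gaps * 1 kHz = 11 kHz
Total = 96 + 11 = 107 kHz

107


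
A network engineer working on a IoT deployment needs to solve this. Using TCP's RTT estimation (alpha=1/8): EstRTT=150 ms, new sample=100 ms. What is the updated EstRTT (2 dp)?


Given: EstRTT = 150 ms, SampleRTT = 100 ms, alpha = 1/8
New EstRTT = (1 - alpha) * EstRTT + alpha * SampleRTT
(7/8) * 150 = 131.25
(1/8) * 100 = 12.5
New EstRTT = 131.25 + 12.5 = 143.75 ms -> 143.75 ms (2 dp)

143.75


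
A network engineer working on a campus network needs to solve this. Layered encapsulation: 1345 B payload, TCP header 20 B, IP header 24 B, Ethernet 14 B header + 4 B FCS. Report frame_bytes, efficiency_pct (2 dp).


TCP segment = 1345 + 20 = 1365 B
IP packet = 1365 + 24 = 1389 B
Ethernet frame = 1389 + 14 + 4 = 1407 B
Efficiency = app / frame = 1345 / 1407 = 0.955935 = 95.5935% -> 95.59% (2 dp)

1407, 95.59


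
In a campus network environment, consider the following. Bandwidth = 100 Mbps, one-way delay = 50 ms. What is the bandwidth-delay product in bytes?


Given: bandwidth = 100 Mbps, delay = 50 ms
BDP in bits = 100 * 10^6 * 50 / 1000
BDP in bits = 5000000
BDP in bytes = 5000000 / 8 = 625000

625000


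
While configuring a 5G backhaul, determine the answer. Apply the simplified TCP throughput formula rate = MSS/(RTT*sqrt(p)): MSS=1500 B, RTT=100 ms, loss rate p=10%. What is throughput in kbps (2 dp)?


Given: MSS = 1500 bytes, RTT = 100 ms, loss = 10%
RTT in seconds = 100 / 1000 = 0.1
Loss rate = 10% = 0.1
sqrt(loss) = sqrt(0.1) = 0.316227766017
Throughput (bytes/s) = 1500 / (0.1 * 0.316227766017) = 47434.1649
Throughput (kbps) = 47434.1649 * 8 / 1000 = 379.473319 -> 379.47 kbps (2 dp)

379.47


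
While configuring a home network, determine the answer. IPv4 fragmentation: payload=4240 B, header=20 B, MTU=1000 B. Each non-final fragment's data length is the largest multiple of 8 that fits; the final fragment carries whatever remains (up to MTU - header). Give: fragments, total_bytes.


Max data per non-final fragment = floor((MTU - header)/8)*8 = floor((1000 - 20)/8)*8 = floor(980/8)*8 = 976 B
Final fragment needs no 8-byte alignment: it can carry up to MTU - header = 980 B
Non-final fragments needed = ceil((payload - 980) / 976) = ceil(3260/976) = ceil(3.3402) = 4
Number of fragments = 4 + 1 = 5
Fragment sizes (data): 4 * 976 B + 336 B (last, 336 <= 980 OK)
Total bytes sent = payload + n_frags * header = 4240 + 5*20 = 4240 + 100 = 4340 B

5, 4340


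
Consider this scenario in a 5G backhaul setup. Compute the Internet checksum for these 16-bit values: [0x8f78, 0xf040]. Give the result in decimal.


Given words: [0x8f78, 0xf040]
Step 1: Sum all words
Raw sum = 36728 + 61504 = 98232
Step 2: Fold carry: (32696 + 1) = 32697
One's complement = ~32697 & 0xFFFF = 32838

32838


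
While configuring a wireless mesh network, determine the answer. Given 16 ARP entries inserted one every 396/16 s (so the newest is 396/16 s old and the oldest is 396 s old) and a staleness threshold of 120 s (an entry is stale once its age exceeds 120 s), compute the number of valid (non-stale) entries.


Ages are k * 396/16 s for k = 1..16 (spacing = 24.7500 s).
Entry k is valid iff k * 396/16 <= 120 iff k <= 16 * 120 / 396 = 4.8485
n_valid = floor(4.8485) = 4
(n_stale = 16 - 4 = 12)

4


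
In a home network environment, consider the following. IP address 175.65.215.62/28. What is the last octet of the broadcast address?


Given: IP = 175.65.215.62, prefix = /28
Host bits = 32 - 28 = 4
Network last octet = 62 AND mask = 48
Host part size = 2^4 - 1 = 15
Broadcast last octet = 48 OR 15 = 63

63


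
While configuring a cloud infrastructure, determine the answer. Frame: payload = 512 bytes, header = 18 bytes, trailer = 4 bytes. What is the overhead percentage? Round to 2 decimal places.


Given: payload = 512 B, header = 18 B, trailer = 4 B
Overhead bytes = header + trailer = 18 + 4 = 22
Total frame = payload + overhead = 512 + 22 = 534
Overhead % = 22 / 534 * 100 = 4.1199% -> 4.12% (2 dp)

4.12


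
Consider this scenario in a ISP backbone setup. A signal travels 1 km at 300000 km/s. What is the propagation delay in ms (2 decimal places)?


Given: distance = 1 km, speed = 300000 km/s
Delay = distance / speed = 1 / 300000 seconds
Delay in ms = 1 * 1000 / 300000
Delay = 0.0033 ms
Rounded to 2 dp = 0.00 ms

0.00


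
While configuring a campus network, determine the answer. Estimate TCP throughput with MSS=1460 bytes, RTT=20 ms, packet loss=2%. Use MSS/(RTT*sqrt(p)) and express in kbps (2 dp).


Given: MSS = 1460 bytes, RTT = 20 ms, loss = 2%
RTT in seconds = 20 / 1000 = 0.02
Loss rate = 2% = 0.02
sqrt(loss) = sqrt(0.02) = 0.141421356237
Throughput (bytes/s) = 1460 / (0.02 * 0.141421356237) = 516187.9503
Throughput (kbps) = 516187.9503 * 8 / 1000 = 4129.503602 -> 4129.50 kbps (2 dp)

4129.50


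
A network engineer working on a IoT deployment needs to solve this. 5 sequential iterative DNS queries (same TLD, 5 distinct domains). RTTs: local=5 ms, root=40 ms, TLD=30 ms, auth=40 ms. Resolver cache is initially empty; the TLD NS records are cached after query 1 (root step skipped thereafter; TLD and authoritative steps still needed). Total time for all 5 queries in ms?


Lookup 1 (cold cache): local + root + TLD + auth = 5 + 40 + 30 + 40 = 115 ms
Lookups 2..5 (TLD NS cached -> skip root; new domain -> still ask TLD and auth): local + TLD + auth = 5 + 30 + 40 = 75 ms each
Remaining 4 lookups: 4 * 75 = 300 ms
Total = 115 + 300 = 415 ms

415
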